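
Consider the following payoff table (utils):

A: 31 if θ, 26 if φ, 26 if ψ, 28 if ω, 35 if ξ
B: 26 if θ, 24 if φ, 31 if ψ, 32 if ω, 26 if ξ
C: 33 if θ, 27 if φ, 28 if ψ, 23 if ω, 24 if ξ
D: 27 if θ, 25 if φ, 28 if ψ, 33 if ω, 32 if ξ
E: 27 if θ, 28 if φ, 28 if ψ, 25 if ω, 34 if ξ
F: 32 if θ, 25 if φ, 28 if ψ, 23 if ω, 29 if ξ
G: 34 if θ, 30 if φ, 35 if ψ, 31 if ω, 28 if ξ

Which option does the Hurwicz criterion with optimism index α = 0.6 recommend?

G

A: 0.6·35 + 0.4·26 = 31.4
B: 0.6·32 + 0.4·24 = 28.8
C: 0.6·33 + 0.4·23 = 29
D: 0.6·33 + 0.4·25 = 29.8
E: 0.6·34 + 0.4·25 = 30.4
F: 0.6·32 + 0.4·23 = 28.4
G: 0.6·35 + 0.4·28 = 32.2
Highest Hurwicz score = 32.2 → G.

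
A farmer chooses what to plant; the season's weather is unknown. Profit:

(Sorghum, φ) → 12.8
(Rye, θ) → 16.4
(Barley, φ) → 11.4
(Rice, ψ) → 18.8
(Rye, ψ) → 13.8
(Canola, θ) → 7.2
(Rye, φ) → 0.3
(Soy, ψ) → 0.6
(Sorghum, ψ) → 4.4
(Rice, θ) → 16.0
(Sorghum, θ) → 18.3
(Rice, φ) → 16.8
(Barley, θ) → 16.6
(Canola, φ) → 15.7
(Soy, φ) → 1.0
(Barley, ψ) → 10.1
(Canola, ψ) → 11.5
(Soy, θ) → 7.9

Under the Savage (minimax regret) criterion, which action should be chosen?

Column bests: θ=18.3, φ=16.8, ψ=18.8.
Canola regrets: 11.1, 1.1, 7.3 → max 11.1
Rice regrets: 2.3, 0.0, 0.0 → max 2.3
Soy regrets: 10.4, 15.8, 18.2 → max 18.2
Barley regrets: 1.7, 5.4, 8.7 → max 8.7
Rye regrets: 1.9, 16.5, 5.0 → max 16.5
Sorghum regrets: 0.0, 4.0, 14.4 → max 14.4
Smallest max regret = 2.3 → Rice.

Rice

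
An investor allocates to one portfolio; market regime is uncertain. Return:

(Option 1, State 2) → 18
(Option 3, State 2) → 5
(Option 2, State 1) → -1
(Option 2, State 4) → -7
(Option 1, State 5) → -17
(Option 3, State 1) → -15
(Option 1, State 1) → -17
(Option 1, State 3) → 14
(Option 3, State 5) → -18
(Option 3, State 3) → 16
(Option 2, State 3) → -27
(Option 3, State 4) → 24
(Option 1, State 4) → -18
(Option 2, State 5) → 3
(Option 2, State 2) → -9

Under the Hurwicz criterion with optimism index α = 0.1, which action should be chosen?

Option 1: 0.1·18 + 0.9·(-18) = -14.4
Option 2: 0.1·3 + 0.9·(-27) = -24
Option 3: 0.1·24 + 0.9·(-18) = -13.8
Highest Hurwicz score = -13.8 → Option 3.

Option 3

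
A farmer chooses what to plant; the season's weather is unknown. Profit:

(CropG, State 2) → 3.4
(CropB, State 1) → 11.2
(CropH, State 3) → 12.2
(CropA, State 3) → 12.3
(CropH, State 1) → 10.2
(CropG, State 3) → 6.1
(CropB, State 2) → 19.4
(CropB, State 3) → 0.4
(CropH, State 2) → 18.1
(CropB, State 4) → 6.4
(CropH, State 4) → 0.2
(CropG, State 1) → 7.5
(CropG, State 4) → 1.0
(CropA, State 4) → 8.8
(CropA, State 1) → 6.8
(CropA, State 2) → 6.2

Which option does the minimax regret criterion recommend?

Column bests: State 1=11.2, State 2=19.4, State 3=12.3, State 4=8.8.
CropG regrets: 3.7, 16.0, 6.2, 7.8 → max 16.0
CropB regrets: 0.0, 0.0, 11.9, 2.4 → max 11.9
CropA regrets: 4.4, 13.2, 0.0, 0.0 → max 13.2
CropH regrets: 1.0, 1.3, 0.1, 8.6 → max 8.6
Smallest max regret = 8.6 → CropH.

CropH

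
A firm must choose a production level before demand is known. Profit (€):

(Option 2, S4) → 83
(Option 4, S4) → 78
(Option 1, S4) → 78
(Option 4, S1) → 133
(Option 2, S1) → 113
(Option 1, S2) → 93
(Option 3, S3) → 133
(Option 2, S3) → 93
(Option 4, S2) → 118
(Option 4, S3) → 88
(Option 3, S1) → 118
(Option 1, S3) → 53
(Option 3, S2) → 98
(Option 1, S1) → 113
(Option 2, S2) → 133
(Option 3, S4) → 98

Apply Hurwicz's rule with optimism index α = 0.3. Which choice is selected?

Option 3

Option 1: 0.3·113 + 0.7·53 = 71
Option 2: 0.3·133 + 0.7·83 = 98
Option 3: 0.3·133 + 0.7·98 = 108.5
Option 4: 0.3·133 + 0.7·78 = 94.5
Highest Hurwicz score = 108.5 → Option 3.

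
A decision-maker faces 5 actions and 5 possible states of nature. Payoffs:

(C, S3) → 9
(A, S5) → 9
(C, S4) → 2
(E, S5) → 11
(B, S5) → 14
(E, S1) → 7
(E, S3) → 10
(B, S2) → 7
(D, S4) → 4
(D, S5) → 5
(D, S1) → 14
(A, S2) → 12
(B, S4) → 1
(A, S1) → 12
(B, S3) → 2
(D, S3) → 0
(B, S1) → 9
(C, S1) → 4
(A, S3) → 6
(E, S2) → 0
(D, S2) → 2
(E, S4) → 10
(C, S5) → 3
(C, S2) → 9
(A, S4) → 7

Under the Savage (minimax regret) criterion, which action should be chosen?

A

Column bests: S1=14, S2=12, S3=10, S4=10, S5=14.
A regrets: 2, 0, 4, 3, 5 → max 5
B regrets: 5, 5, 8, 9, 0 → max 9
C regrets: 10, 3, 1, 8, 11 → max 11
D regrets: 0, 10, 10, 6, 9 → max 10
E regrets: 7, 12, 0, 0, 3 → max 12
Smallest max regret = 5 → A.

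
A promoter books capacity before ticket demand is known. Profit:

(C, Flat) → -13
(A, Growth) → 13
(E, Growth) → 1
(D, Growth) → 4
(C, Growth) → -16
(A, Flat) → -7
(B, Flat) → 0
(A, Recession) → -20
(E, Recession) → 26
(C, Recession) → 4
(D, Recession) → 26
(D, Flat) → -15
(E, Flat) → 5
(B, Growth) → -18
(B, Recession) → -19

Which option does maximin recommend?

Row minima: A=-20, B=-19, C=-16, D=-15, E=1
Best worst-case = 1 → E.

E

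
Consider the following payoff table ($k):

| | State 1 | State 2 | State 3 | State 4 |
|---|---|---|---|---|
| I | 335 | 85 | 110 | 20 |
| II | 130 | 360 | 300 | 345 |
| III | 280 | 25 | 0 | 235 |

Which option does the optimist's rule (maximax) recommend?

Row maxima: I=335, II=360, III=280
Best best-case = 360 → II.

II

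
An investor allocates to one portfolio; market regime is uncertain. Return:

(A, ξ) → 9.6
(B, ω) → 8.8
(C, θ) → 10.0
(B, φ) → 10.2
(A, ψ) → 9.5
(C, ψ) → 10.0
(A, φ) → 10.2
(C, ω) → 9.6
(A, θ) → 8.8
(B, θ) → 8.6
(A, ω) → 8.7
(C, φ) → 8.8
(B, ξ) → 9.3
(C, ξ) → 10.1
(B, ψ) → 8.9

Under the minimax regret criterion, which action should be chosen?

Column bests: θ=10.0, φ=10.2, ψ=10.0, ω=9.6, ξ=10.1.
A regrets: 1.2, 0.0, 0.5, 0.9, 0.5 → max 1.2
B regrets: 1.4, 0.0, 1.1, 0.8, 0.8 → max 1.4
C regrets: 0.0, 1.4, 0.0, 0.0, 0.0 → max 1.4
Smallest max regret = 1.2 → A.

A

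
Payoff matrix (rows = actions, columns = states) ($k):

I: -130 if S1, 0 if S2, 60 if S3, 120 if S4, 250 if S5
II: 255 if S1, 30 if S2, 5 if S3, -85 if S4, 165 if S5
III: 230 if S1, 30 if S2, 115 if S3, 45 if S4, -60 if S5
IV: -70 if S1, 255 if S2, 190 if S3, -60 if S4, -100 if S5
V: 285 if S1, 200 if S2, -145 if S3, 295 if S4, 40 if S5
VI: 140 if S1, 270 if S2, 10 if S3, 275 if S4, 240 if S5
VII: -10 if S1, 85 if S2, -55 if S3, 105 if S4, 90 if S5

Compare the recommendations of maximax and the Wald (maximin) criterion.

Row maxima: I=250, II=255, III=230, IV=255, V=295, VI=275, VII=105
Best best-case = 295 → V.
Row minima: I=-130, II=-85, III=-60, IV=-100, V=-145, VI=10, VII=-55
Best worst-case = 10 → VI.

maximax → V; maximin → VI (disagree)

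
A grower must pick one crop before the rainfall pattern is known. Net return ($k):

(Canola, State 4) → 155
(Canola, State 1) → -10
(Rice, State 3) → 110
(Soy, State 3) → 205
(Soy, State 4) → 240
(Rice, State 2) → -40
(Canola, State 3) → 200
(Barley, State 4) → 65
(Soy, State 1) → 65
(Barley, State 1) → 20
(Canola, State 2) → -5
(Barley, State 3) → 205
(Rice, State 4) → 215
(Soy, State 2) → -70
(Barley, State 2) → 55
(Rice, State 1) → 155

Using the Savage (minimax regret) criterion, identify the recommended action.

Column bests: State 1=155, State 2=55, State 3=205, State 4=240.
Soy regrets: 90, 125, 0, 0 → max 125
Rice regrets: 0, 95, 95, 25 → max 95
Barley regrets: 135, 0, 0, 175 → max 175
Canola regrets: 165, 60, 5, 85 → max 165
Smallest max regret = 95 → Rice.

Rice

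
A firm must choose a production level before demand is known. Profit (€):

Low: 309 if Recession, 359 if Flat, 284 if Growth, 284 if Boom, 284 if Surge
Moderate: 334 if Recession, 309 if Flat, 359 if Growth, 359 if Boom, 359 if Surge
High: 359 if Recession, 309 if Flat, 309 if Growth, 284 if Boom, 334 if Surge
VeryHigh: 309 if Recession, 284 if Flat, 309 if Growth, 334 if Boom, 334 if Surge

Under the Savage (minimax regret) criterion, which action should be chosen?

Column bests: Recession=359, Flat=359, Growth=359, Boom=359, Surge=359.
Low regrets: 50, 0, 75, 75, 75 → max 75
Moderate regrets: 25, 50, 0, 0, 0 → max 50
High regrets: 0, 50, 50, 75, 25 → max 75
VeryHigh regrets: 50, 75, 50, 25, 25 → max 75
Smallest max regret = 50 → Moderate.

Moderate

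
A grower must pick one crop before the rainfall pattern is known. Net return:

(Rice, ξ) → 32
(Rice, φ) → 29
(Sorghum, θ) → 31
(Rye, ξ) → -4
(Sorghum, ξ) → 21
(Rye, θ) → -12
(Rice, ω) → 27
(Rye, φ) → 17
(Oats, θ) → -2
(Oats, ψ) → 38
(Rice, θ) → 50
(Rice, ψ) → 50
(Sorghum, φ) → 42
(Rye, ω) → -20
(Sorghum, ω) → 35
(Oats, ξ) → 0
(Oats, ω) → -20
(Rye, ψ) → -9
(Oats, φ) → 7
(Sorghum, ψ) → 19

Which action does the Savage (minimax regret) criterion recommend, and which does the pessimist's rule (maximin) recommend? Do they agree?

minimax regret → Rice; maximin → Rice (agree)

Column bests: θ=50, φ=42, ψ=50, ω=35, ξ=32.
Rice regrets: 0, 13, 0, 8, 0 → max 13
Oats regrets: 52, 35, 12, 55, 32 → max 55
Sorghum regrets: 19, 0, 31, 0, 11 → max 31
Rye regrets: 62, 25, 59, 55, 36 → max 62
Smallest max regret = 13 → Rice.
Row minima: Rice=27, Oats=-20, Sorghum=19, Rye=-20
Best worst-case = 27 → Rice.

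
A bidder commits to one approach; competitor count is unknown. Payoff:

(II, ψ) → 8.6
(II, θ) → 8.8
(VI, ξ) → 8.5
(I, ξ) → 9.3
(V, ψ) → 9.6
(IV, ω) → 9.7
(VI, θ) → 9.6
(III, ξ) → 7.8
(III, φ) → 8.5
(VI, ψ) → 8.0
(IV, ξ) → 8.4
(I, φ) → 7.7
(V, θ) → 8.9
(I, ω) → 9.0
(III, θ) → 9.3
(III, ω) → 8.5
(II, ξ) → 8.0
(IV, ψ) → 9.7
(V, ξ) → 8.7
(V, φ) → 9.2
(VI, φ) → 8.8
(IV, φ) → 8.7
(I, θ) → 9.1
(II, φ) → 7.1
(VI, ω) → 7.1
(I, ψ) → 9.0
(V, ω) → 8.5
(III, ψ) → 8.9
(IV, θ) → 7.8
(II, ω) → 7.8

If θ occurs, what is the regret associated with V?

Best payoff under θ is 9.6.
Regret = 9.6 − 8.9 = 0.7.

0.7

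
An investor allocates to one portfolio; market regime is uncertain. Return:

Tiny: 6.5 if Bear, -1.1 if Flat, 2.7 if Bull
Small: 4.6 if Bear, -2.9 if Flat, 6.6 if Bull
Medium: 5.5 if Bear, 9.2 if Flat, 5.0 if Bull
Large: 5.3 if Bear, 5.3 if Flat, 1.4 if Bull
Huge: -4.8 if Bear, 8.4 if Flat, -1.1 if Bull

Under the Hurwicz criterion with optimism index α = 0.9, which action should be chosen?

Medium

Tiny: 0.9·6.5 + 0.1·(-1.1) = 5.74
Small: 0.9·6.6 + 0.1·(-2.9) = 5.65
Medium: 0.9·9.2 + 0.1·5.0 = 8.78
Large: 0.9·5.3 + 0.1·1.4 = 4.91
Huge: 0.9·8.4 + 0.1·(-4.8) = 7.08
Highest Hurwicz score = 8.78 → Medium.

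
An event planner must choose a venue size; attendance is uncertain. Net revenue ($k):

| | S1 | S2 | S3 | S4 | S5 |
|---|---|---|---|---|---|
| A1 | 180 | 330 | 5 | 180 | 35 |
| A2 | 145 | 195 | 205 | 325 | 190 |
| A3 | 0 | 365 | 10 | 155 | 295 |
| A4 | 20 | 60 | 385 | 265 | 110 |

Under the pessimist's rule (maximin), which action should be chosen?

A2

Row minima: A1=5, A2=145, A3=0, A4=20
Best worst-case = 145 → A2.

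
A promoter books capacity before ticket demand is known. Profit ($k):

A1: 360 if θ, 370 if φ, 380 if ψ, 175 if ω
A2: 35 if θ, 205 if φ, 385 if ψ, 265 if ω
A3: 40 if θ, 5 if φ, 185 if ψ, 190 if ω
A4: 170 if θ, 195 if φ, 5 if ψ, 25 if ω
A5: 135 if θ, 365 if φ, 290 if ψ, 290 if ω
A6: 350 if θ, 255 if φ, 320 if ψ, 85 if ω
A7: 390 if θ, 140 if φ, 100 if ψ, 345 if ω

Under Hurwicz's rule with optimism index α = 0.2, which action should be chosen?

A1

A1: 0.2·380 + 0.8·175 = 216
A2: 0.2·385 + 0.8·35 = 105
A3: 0.2·190 + 0.8·5 = 42
A4: 0.2·195 + 0.8·5 = 43
A5: 0.2·365 + 0.8·135 = 181
A6: 0.2·350 + 0.8·85 = 138
A7: 0.2·390 + 0.8·100 = 158
Highest Hurwicz score = 216 → A1.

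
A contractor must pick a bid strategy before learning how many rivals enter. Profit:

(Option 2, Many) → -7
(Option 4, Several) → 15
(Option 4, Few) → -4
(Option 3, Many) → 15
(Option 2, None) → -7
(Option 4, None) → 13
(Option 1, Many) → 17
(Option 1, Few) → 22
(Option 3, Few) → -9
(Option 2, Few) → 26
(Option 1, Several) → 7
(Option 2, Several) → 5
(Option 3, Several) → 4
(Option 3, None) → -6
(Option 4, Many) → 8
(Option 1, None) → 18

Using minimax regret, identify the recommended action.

Column bests: None=18, Few=26, Several=15, Many=17.
Option 1 regrets: 0, 4, 8, 0 → max 8
Option 2 regrets: 25, 0, 10, 24 → max 25
Option 3 regrets: 24, 35, 11, 2 → max 35
Option 4 regrets: 5, 30, 0, 9 → max 30
Smallest max regret = 8 → Option 1.

Option 1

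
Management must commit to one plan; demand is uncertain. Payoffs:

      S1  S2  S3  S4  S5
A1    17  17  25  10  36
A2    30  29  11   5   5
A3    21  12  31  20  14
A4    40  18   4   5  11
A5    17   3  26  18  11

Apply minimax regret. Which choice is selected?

A3

Column bests: S1=40, S2=29, S3=31, S4=20, S5=36.
A1 regrets: 23, 12, 6, 10, 0 → max 23
A2 regrets: 10, 0, 20, 15, 31 → max 31
A3 regrets: 19, 17, 0, 0, 22 → max 22
A4 regrets: 0, 11, 27, 15, 25 → max 27
A5 regrets: 23, 26, 5, 2, 25 → max 26
Smallest max regret = 22 → A3.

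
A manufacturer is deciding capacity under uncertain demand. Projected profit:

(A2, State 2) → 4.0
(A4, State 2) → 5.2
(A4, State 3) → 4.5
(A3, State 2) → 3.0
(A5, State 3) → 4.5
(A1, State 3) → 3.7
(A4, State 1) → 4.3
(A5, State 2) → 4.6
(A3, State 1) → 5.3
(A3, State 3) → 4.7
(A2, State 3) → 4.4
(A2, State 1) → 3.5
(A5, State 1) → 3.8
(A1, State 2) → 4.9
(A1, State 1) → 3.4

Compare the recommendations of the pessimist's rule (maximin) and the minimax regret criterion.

Row minima: A1=3.4, A2=3.5, A3=3.0, A4=4.3, A5=3.8
Best worst-case = 4.3 → A4.
Column bests: State 1=5.3, State 2=5.2, State 3=4.7.
A1 regrets: 1.9, 0.3, 1.0 → max 1.9
A2 regrets: 1.8, 1.2, 0.3 → max 1.8
A3 regrets: 0.0, 2.2, 0.0 → max 2.2
A4 regrets: 1.0, 0.0, 0.2 → max 1.0
A5 regrets: 1.5, 0.6, 0.2 → max 1.5
Smallest max regret = 1.0 → A4.

maximin → A4; minimax regret → A4 (agree)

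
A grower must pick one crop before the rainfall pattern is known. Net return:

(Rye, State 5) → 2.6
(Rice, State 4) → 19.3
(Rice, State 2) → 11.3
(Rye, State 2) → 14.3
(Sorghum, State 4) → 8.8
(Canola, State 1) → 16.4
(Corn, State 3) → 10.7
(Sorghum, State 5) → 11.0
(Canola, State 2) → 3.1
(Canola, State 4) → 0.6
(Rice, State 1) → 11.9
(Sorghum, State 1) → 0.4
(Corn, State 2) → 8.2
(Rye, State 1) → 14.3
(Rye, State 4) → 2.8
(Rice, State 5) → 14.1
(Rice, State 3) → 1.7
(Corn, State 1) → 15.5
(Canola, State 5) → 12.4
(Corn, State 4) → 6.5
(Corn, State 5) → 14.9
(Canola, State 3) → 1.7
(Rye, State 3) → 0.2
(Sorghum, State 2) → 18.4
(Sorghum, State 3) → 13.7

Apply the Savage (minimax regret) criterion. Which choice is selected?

Rice

Column bests: State 1=16.4, State 2=18.4, State 3=13.7, State 4=19.3, State 5=14.9.
Sorghum regrets: 16.0, 0.0, 0.0, 10.5, 3.9 → max 16.0
Canola regrets: 0.0, 15.3, 12.0, 18.7, 2.5 → max 18.7
Rice regrets: 4.5, 7.1, 12.0, 0.0, 0.8 → max 12.0
Corn regrets: 0.9, 10.2, 3.0, 12.8, 0.0 → max 12.8
Rye regrets: 2.1, 4.1, 13.5, 16.5, 12.3 → max 16.5
Smallest max regret = 12.0 → Rice.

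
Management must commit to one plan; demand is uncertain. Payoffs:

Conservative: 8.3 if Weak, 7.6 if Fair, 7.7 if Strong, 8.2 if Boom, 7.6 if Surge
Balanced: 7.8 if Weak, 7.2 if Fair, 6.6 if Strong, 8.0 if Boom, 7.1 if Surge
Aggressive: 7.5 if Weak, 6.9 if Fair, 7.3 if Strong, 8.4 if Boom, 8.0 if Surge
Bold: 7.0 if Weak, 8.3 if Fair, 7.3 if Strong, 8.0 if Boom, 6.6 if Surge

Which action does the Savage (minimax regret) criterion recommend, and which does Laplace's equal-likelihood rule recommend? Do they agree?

Column bests: Weak=8.3, Fair=8.3, Strong=7.7, Boom=8.4, Surge=8.0.
Conservative regrets: 0.0, 0.7, 0.0, 0.2, 0.4 → max 0.7
Balanced regrets: 0.5, 1.1, 1.1, 0.4, 0.9 → max 1.1
Aggressive regrets: 0.8, 1.4, 0.4, 0.0, 0.0 → max 1.4
Bold regrets: 1.3, 0.0, 0.4, 0.4, 1.4 → max 1.4
Smallest max regret = 0.7 → Conservative.
Row averages: Conservative=7.88, Balanced=7.34, Aggressive=7.62, Bold=7.44
Highest average = 7.88 → Conservative.

minimax regret → Conservative; laplace → Conservative (agree)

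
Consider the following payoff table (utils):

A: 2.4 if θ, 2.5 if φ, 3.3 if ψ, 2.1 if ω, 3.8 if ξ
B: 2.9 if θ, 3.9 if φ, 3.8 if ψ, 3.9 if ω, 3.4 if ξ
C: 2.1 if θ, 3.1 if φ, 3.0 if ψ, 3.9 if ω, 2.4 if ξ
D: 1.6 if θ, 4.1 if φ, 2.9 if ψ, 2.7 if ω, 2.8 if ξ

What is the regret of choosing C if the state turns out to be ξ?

1.4

Best payoff under ξ is 3.8.
Regret = 3.8 − 2.4 = 1.4.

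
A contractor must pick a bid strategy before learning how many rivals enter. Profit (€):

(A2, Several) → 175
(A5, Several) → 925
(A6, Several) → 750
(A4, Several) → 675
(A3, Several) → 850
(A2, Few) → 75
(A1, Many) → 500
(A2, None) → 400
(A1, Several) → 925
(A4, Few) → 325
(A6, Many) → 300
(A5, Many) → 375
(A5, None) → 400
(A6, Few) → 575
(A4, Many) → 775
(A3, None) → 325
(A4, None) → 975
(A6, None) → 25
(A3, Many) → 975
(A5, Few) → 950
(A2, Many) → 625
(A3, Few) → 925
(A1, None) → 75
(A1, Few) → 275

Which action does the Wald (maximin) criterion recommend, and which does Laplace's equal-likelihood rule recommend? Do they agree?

Row minima: A1=75, A2=75, A3=325, A4=325, A5=375, A6=25
Best worst-case = 375 → A5.
Row averages: A1=443.75, A2=318.75, A3=768.75, A4=687.5, A5=662.5, A6=412.5
Highest average = 768.75 → A3.

maximin → A5; laplace → A3 (disagree)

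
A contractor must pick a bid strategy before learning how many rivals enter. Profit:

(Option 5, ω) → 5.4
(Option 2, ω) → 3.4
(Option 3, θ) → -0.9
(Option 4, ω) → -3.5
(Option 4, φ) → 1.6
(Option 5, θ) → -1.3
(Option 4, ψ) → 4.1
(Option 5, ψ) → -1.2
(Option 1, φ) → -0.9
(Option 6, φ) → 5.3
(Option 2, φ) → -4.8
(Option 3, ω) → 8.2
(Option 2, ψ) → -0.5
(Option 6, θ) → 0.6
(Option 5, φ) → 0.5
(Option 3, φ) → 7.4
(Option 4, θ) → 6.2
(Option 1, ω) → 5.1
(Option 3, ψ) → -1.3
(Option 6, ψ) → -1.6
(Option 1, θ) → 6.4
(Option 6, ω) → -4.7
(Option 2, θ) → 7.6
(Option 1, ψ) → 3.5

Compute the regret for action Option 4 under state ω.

Best payoff under ω is 8.2.
Regret = 8.2 − (-3.5) = 11.7.

11.7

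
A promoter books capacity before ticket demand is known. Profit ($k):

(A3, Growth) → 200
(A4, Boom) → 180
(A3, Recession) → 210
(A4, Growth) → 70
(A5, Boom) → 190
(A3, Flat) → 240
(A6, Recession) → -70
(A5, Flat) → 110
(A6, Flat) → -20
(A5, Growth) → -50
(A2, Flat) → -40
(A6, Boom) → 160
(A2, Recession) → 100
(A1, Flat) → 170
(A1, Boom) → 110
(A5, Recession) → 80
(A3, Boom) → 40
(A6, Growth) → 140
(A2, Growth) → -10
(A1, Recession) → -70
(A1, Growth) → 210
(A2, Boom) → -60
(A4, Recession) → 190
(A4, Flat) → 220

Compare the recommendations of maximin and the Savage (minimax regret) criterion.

Row minima: A1=-70, A2=-60, A3=40, A4=70, A5=-50, A6=-70
Best worst-case = 70 → A4.
Column bests: Recession=210, Flat=240, Growth=210, Boom=190.
A1 regrets: 280, 70, 0, 80 → max 280
A2 regrets: 110, 280, 220, 250 → max 280
A3 regrets: 0, 0, 10, 150 → max 150
A4 regrets: 20, 20, 140, 10 → max 140
A5 regrets: 130, 130, 260, 0 → max 260
A6 regrets: 280, 260, 70, 30 → max 280
Smallest max regret = 140 → A4.

maximin → A4; minimax regret → A4 (agree)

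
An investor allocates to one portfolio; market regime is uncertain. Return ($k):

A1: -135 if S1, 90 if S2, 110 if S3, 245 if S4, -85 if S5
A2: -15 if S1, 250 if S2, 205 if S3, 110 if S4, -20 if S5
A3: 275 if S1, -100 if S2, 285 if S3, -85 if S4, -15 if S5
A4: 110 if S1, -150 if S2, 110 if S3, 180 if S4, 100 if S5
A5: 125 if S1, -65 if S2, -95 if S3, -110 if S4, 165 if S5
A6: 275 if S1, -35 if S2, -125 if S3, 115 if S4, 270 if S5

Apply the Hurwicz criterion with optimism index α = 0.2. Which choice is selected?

A2

A1: 0.2·245 + 0.8·(-135) = -59
A2: 0.2·250 + 0.8·(-20) = 34
A3: 0.2·285 + 0.8·(-100) = -23
A4: 0.2·180 + 0.8·(-150) = -84
A5: 0.2·165 + 0.8·(-110) = -55
A6: 0.2·275 + 0.8·(-125) = -45
Highest Hurwicz score = 34 → A2.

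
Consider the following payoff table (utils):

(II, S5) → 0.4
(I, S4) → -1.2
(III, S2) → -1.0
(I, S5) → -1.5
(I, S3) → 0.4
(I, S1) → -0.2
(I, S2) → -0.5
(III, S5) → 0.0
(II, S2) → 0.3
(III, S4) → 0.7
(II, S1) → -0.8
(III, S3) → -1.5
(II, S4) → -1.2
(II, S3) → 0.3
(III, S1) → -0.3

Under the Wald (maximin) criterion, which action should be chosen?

Row minima: I=-1.5, II=-1.2, III=-1.5
Best worst-case = -1.2 → II.

II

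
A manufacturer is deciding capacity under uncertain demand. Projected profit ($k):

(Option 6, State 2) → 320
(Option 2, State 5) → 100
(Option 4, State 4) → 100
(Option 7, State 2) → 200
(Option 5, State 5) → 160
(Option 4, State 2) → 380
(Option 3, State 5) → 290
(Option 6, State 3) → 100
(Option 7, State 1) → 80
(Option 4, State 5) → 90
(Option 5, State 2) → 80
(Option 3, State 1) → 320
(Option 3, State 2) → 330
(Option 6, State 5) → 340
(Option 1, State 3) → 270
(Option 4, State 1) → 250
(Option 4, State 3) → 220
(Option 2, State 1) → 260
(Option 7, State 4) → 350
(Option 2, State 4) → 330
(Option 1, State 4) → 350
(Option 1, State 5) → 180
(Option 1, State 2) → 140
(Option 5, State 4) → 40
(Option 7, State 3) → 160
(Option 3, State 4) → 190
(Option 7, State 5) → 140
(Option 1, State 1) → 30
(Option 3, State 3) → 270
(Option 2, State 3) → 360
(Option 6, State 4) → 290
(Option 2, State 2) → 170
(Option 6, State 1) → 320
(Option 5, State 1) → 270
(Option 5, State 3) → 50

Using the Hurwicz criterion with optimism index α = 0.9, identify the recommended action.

Option 1: 0.9·350 + 0.1·30 = 318
Option 2: 0.9·360 + 0.1·100 = 334
Option 3: 0.9·330 + 0.1·190 = 316
Option 4: 0.9·380 + 0.1·90 = 351
Option 5: 0.9·270 + 0.1·40 = 247
Option 6: 0.9·340 + 0.1·100 = 316
Option 7: 0.9·350 + 0.1·80 = 323
Highest Hurwicz score = 351 → Option 4.

Option 4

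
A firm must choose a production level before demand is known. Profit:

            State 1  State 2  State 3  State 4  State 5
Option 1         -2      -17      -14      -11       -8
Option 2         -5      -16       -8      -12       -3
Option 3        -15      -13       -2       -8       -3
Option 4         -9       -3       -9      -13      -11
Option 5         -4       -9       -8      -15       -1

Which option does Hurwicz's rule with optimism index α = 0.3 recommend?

Option 4

Option 1: 0.3·(-2) + 0.7·(-17) = -12.5
Option 2: 0.3·(-3) + 0.7·(-16) = -12.1
Option 3: 0.3·(-2) + 0.7·(-15) = -11.1
Option 4: 0.3·(-3) + 0.7·(-13) = -10
Option 5: 0.3·(-1) + 0.7·(-15) = -10.8
Highest Hurwicz score = -10 → Option 4.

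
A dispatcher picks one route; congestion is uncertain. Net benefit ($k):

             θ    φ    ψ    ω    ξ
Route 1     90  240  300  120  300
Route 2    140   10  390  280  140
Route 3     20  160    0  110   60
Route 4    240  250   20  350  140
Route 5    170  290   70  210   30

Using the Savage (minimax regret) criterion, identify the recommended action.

Column bests: θ=240, φ=290, ψ=390, ω=350, ξ=300.
Route 1 regrets: 150, 50, 90, 230, 0 → max 230
Route 2 regrets: 100, 280, 0, 70, 160 → max 280
Route 3 regrets: 220, 130, 390, 240, 240 → max 390
Route 4 regrets: 0, 40, 370, 0, 160 → max 370
Route 5 regrets: 70, 0, 320, 140, 270 → max 320
Smallest max regret = 230 → Route 1.

Route 1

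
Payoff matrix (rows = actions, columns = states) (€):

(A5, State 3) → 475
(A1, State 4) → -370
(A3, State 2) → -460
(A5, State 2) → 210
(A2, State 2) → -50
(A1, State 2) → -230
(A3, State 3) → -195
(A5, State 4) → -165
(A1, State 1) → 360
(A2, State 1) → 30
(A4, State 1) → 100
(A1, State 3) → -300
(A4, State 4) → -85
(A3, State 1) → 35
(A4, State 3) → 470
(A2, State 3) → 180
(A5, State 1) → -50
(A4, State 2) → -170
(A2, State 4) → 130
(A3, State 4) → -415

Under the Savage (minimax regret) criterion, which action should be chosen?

A2

Column bests: State 1=360, State 2=210, State 3=475, State 4=130.
A1 regrets: 0, 440, 775, 500 → max 775
A2 regrets: 330, 260, 295, 0 → max 330
A3 regrets: 325, 670, 670, 545 → max 670
A4 regrets: 260, 380, 5, 215 → max 380
A5 regrets: 410, 0, 0, 295 → max 410
Smallest max regret = 330 → A2.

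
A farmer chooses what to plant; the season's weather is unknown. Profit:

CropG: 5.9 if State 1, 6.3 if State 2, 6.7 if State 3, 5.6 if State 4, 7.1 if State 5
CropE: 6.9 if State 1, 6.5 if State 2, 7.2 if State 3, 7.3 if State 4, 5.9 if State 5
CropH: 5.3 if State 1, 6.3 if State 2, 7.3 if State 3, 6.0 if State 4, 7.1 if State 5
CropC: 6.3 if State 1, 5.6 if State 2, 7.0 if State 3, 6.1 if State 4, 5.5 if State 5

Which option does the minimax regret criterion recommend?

Column bests: State 1=6.9, State 2=6.5, State 3=7.3, State 4=7.3, State 5=7.1.
CropG regrets: 1.0, 0.2, 0.6, 1.7, 0.0 → max 1.7
CropE regrets: 0.0, 0.0, 0.1, 0.0, 1.2 → max 1.2
CropH regrets: 1.6, 0.2, 0.0, 1.3, 0.0 → max 1.6
CropC regrets: 0.6, 0.9, 0.3, 1.2, 1.6 → max 1.6
Smallest max regret = 1.2 → CropE.

CropE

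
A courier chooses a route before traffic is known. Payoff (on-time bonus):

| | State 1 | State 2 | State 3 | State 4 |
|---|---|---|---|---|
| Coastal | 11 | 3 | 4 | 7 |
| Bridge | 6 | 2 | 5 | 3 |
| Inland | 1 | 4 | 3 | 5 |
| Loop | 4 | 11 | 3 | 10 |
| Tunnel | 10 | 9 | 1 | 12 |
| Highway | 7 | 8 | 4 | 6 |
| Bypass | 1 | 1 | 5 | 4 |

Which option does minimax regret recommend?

Column bests: State 1=11, State 2=11, State 3=5, State 4=12.
Coastal regrets: 0, 8, 1, 5 → max 8
Bridge regrets: 5, 9, 0, 9 → max 9
Inland regrets: 10, 7, 2, 7 → max 10
Loop regrets: 7, 0, 2, 2 → max 7
Tunnel regrets: 1, 2, 4, 0 → max 4
Highway regrets: 4, 3, 1, 6 → max 6
Bypass regrets: 10, 10, 0, 8 → max 10
Smallest max regret = 4 → Tunnel.

Tunnel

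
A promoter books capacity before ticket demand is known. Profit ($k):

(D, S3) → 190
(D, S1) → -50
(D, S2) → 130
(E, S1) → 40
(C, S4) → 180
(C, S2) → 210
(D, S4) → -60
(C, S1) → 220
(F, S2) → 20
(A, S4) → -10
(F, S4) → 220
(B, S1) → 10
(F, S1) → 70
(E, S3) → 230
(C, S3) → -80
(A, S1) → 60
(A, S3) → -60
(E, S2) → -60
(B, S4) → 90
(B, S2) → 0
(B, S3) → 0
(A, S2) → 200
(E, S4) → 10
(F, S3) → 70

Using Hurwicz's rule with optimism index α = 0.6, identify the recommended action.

A: 0.6·200 + 0.4·(-60) = 96
B: 0.6·90 + 0.4·0 = 54
C: 0.6·220 + 0.4·(-80) = 100
D: 0.6·190 + 0.4·(-60) = 90
E: 0.6·230 + 0.4·(-60) = 114
F: 0.6·220 + 0.4·20 = 140
Highest Hurwicz score = 140 → F.

F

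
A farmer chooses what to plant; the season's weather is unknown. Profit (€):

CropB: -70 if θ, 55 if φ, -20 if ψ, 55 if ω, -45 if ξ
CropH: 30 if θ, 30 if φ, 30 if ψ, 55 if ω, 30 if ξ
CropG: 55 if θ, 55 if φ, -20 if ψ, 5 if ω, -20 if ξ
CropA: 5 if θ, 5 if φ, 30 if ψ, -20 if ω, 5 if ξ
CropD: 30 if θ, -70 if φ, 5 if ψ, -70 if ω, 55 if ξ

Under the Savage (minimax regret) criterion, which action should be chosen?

Column bests: θ=55, φ=55, ψ=30, ω=55, ξ=55.
CropB regrets: 125, 0, 50, 0, 100 → max 125
CropH regrets: 25, 25, 0, 0, 25 → max 25
CropG regrets: 0, 0, 50, 50, 75 → max 75
CropA regrets: 50, 50, 0, 75, 50 → max 75
CropD regrets: 25, 125, 25, 125, 0 → max 125
Smallest max regret = 25 → CropH.

CropH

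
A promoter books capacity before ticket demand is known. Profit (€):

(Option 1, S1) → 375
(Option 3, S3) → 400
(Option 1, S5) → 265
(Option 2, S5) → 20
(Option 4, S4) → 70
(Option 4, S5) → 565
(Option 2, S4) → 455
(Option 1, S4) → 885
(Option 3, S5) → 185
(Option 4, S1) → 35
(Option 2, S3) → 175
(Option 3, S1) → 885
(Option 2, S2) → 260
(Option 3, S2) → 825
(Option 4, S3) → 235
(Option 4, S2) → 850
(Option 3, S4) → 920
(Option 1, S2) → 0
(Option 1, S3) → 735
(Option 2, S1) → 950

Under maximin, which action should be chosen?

Row minima: Option 1=0, Option 2=20, Option 3=185, Option 4=35
Best worst-case = 185 → Option 3.

Option 3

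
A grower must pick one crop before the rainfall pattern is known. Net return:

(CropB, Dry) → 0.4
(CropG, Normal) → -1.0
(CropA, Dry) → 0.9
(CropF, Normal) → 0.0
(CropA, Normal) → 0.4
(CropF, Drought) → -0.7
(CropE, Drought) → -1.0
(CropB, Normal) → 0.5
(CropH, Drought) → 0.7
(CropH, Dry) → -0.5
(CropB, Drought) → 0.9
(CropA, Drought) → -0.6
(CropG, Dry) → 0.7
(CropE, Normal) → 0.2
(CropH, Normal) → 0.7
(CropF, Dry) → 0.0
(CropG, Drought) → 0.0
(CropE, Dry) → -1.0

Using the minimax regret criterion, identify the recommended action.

CropB

Column bests: Drought=0.9, Dry=0.9, Normal=0.7.
CropF regrets: 1.6, 0.9, 0.7 → max 1.6
CropH regrets: 0.2, 1.4, 0.0 → max 1.4
CropG regrets: 0.9, 0.2, 1.7 → max 1.7
CropB regrets: 0.0, 0.5, 0.2 → max 0.5
CropA regrets: 1.5, 0.0, 0.3 → max 1.5
CropE regrets: 1.9, 1.9, 0.5 → max 1.9
Smallest max regret = 0.5 → CropB.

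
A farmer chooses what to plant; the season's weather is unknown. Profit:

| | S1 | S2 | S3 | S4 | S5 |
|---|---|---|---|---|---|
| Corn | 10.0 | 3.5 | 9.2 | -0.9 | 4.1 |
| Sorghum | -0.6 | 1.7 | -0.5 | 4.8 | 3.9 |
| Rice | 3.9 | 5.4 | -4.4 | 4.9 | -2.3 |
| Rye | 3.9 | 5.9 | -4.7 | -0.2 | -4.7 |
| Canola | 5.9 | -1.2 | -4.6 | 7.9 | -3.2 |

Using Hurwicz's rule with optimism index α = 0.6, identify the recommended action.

Corn

Corn: 0.6·10.0 + 0.4·(-0.9) = 5.64
Sorghum: 0.6·4.8 + 0.4·(-0.6) = 2.64
Rice: 0.6·5.4 + 0.4·(-4.4) = 1.48
Rye: 0.6·5.9 + 0.4·(-4.7) = 1.66
Canola: 0.6·7.9 + 0.4·(-4.6) = 2.9
Highest Hurwicz score = 5.64 → Corn.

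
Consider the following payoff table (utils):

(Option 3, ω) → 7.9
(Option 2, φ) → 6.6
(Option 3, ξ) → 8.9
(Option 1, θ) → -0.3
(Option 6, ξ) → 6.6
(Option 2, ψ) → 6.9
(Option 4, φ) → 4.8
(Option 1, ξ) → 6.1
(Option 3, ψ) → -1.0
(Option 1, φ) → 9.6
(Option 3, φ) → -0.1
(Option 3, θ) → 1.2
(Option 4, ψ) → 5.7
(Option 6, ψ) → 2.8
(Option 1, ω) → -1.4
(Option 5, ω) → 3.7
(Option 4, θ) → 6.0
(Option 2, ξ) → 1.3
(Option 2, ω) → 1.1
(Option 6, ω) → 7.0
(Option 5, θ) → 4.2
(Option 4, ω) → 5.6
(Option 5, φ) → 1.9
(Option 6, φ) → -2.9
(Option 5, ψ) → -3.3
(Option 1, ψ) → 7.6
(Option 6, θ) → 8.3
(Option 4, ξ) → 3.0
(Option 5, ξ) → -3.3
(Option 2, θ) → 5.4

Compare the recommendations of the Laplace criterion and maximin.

Row averages: Option 1=4.32, Option 2=4.26, Option 3=3.38, Option 4=5.02, Option 5=0.64, Option 6=4.36
Highest average = 5.02 → Option 4.
Row minima: Option 1=-1.4, Option 2=1.1, Option 3=-1.0, Option 4=3.0, Option 5=-3.3, Option 6=-2.9
Best worst-case = 3.0 → Option 4.

laplace → Option 4; maximin → Option 4 (agree)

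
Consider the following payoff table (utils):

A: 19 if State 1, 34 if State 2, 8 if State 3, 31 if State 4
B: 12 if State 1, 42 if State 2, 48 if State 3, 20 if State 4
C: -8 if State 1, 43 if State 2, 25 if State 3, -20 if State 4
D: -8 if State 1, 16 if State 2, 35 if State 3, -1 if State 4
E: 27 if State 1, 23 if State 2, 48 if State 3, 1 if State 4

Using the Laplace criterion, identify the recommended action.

Row averages: A=23, B=30.5, C=10, D=10.5, E=24.75
Highest average = 30.5 → B.

B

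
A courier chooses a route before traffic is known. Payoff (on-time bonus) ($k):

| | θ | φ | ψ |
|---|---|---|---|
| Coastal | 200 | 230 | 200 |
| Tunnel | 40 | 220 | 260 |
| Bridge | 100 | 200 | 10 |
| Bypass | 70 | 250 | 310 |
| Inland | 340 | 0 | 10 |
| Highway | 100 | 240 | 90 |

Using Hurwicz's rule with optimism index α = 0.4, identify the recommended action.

Coastal: 0.4·230 + 0.6·200 = 212
Tunnel: 0.4·260 + 0.6·40 = 128
Bridge: 0.4·200 + 0.6·10 = 86
Bypass: 0.4·310 + 0.6·70 = 166
Inland: 0.4·340 + 0.6·0 = 136
Highway: 0.4·240 + 0.6·90 = 150
Highest Hurwicz score = 212 → Coastal.

Coastal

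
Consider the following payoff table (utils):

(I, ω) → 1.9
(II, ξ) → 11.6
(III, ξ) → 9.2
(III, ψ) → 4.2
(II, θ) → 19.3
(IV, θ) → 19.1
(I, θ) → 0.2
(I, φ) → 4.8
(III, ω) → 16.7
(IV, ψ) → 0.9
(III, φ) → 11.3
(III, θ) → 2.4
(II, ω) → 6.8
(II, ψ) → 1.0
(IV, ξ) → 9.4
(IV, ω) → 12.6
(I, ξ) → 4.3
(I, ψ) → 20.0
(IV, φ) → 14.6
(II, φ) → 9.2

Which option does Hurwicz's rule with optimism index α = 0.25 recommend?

III

I: 0.25·20.0 + 0.75·0.2 = 5.15
II: 0.25·19.3 + 0.75·1.0 = 5.575
III: 0.25·16.7 + 0.75·2.4 = 5.975
IV: 0.25·19.1 + 0.75·0.9 = 5.45
Highest Hurwicz score = 5.975 → III.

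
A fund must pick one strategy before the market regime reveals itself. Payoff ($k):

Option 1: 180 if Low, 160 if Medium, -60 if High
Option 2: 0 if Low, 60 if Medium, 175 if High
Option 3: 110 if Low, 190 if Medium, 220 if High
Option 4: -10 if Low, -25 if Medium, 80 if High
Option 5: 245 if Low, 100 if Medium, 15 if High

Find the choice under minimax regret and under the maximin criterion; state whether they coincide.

minimax regret → Option 3; maximin → Option 3 (agree)

Column bests: Low=245, Medium=190, High=220.
Option 1 regrets: 65, 30, 280 → max 280
Option 2 regrets: 245, 130, 45 → max 245
Option 3 regrets: 135, 0, 0 → max 135
Option 4 regrets: 255, 215, 140 → max 255
Option 5 regrets: 0, 90, 205 → max 205
Smallest max regret = 135 → Option 3.
Row minima: Option 1=-60, Option 2=0, Option 3=110, Option 4=-25, Option 5=15
Best worst-case = 110 → Option 3.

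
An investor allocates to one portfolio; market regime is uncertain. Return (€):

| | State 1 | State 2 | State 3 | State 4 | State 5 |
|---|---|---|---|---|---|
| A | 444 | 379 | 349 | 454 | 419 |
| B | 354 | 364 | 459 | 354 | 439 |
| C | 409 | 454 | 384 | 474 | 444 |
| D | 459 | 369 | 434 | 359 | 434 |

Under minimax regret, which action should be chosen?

C

Column bests: State 1=459, State 2=454, State 3=459, State 4=474, State 5=444.
A regrets: 15, 75, 110, 20, 25 → max 110
B regrets: 105, 90, 0, 120, 5 → max 120
C regrets: 50, 0, 75, 0, 0 → max 75
D regrets: 0, 85, 25, 115, 10 → max 115
Smallest max regret = 75 → C.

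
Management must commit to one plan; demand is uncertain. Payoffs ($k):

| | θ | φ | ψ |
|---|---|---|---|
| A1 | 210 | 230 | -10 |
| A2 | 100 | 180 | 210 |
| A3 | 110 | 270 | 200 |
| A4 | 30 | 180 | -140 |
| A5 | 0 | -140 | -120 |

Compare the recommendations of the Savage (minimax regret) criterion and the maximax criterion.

minimax regret → A3; maximax → A3 (agree)

Column bests: θ=210, φ=270, ψ=210.
A1 regrets: 0, 40, 220 → max 220
A2 regrets: 110, 90, 0 → max 110
A3 regrets: 100, 0, 10 → max 100
A4 regrets: 180, 90, 350 → max 350
A5 regrets: 210, 410, 330 → max 410
Smallest max regret = 100 → A3.
Row maxima: A1=230, A2=210, A3=270, A4=180, A5=0
Best best-case = 270 → A3.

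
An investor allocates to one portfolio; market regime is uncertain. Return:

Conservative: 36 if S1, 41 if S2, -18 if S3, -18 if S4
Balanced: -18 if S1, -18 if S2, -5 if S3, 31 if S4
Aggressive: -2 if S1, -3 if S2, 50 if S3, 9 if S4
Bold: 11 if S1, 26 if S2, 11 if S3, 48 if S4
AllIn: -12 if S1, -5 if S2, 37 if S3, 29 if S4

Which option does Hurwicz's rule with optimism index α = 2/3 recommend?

Conservative: 2/3·41 + 1/3·(-18) = 64/3
Balanced: 2/3·31 + 1/3·(-18) = 44/3
Aggressive: 2/3·50 + 1/3·(-3) = 97/3
Bold: 2/3·48 + 1/3·11 = 107/3
AllIn: 2/3·37 + 1/3·(-12) = 62/3
Highest Hurwicz score = 107/3 → Bold.

Bold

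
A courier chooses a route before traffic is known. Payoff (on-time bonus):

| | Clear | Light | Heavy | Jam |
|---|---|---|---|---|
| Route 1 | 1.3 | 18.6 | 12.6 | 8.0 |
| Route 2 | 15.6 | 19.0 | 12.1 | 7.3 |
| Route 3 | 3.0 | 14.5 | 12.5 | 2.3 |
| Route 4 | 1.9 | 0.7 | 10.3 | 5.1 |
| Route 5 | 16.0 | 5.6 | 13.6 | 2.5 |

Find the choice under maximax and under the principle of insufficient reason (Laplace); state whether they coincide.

Row maxima: Route 1=18.6, Route 2=19.0, Route 3=14.5, Route 4=10.3, Route 5=16.0
Best best-case = 19.0 → Route 2.
Row averages: Route 1=10.125, Route 2=13.5, Route 3=8.075, Route 4=4.5, Route 5=9.425
Highest average = 13.5 → Route 2.

maximax → Route 2; laplace → Route 2 (agree)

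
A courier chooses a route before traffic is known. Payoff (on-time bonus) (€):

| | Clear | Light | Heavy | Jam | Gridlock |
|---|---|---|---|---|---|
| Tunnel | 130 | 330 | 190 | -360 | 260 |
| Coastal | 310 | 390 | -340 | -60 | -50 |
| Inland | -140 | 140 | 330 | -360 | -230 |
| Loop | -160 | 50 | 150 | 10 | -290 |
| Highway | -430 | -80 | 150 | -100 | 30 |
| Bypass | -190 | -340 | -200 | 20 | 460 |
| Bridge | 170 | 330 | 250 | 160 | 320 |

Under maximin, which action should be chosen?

Row minima: Tunnel=-360, Coastal=-340, Inland=-360, Loop=-290, Highway=-430, Bypass=-340, Bridge=160
Best worst-case = 160 → Bridge.

Bridge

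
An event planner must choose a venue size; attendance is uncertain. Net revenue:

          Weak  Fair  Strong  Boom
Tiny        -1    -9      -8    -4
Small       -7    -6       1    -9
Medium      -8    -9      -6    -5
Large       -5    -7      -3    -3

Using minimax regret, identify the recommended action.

Large

Column bests: Weak=-1, Fair=-6, Strong=1, Boom=-3.
Tiny regrets: 0, 3, 9, 1 → max 9
Small regrets: 6, 0, 0, 6 → max 6
Medium regrets: 7, 3, 7, 2 → max 7
Large regrets: 4, 1, 4, 0 → max 4
Smallest max regret = 4 → Large.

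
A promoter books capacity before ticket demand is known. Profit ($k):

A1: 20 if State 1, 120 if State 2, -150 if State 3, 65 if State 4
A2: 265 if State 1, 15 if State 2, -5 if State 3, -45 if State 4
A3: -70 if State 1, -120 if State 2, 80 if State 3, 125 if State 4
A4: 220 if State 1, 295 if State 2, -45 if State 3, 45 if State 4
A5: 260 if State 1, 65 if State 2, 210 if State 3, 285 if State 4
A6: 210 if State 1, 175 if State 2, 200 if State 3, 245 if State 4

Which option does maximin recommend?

Row minima: A1=-150, A2=-45, A3=-120, A4=-45, A5=65, A6=175
Best worst-case = 175 → A6.

A6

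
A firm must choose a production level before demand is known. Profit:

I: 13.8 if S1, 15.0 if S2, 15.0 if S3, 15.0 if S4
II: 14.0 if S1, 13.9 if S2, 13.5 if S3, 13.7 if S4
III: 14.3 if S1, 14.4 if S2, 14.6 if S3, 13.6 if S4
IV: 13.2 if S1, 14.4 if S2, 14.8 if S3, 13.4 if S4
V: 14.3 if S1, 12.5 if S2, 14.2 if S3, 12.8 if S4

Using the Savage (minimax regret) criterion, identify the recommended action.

Column bests: S1=14.3, S2=15.0, S3=15.0, S4=15.0.
I regrets: 0.5, 0.0, 0.0, 0.0 → max 0.5
II regrets: 0.3, 1.1, 1.5, 1.3 → max 1.5
III regrets: 0.0, 0.6, 0.4, 1.4 → max 1.4
IV regrets: 1.1, 0.6, 0.2, 1.6 → max 1.6
V regrets: 0.0, 2.5, 0.8, 2.2 → max 2.5
Smallest max regret = 0.5 → I.

I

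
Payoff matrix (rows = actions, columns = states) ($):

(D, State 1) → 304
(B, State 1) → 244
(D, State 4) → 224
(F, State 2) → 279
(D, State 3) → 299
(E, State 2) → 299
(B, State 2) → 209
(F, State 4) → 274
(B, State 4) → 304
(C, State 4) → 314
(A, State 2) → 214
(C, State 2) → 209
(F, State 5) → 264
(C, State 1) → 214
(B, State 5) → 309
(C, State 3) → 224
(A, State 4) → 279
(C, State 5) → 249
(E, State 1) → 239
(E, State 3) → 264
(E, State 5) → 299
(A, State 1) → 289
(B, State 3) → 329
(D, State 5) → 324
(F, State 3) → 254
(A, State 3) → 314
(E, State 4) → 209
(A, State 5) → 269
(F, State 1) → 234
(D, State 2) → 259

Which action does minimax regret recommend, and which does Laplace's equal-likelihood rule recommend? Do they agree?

Column bests: State 1=304, State 2=299, State 3=329, State 4=314, State 5=324.
A regrets: 15, 85, 15, 35, 55 → max 85
B regrets: 60, 90, 0, 10, 15 → max 90
C regrets: 90, 90, 105, 0, 75 → max 105
D regrets: 0, 40, 30, 90, 0 → max 90
E regrets: 65, 0, 65, 105, 25 → max 105
F regrets: 70, 20, 75, 40, 60 → max 75
Smallest max regret = 75 → F.
Row averages: A=273, B=279, C=242, D=282, E=262, F=261
Highest average = 282 → D.

minimax regret → F; laplace → D (disagree)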